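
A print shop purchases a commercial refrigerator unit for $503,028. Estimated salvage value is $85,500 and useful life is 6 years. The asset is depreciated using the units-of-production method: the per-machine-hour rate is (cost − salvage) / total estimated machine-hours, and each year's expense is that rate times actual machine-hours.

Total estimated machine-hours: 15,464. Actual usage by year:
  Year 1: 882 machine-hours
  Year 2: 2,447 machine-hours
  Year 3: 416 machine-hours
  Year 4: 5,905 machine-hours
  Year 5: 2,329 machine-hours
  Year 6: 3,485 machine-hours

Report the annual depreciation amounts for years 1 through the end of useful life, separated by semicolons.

Depreciable base = $503,028 − $85,500 = $417,528.
Rate = $417,528 / 15,464 machine-hours = $27 per machine-hour.
Year 1: 882 × $27 = $23,814. Book value $479,214.
Year 2: 2,447 × $27 = $66,069. Book value $413,145.
Year 3: 416 × $27 = $11,232. Book value $401,913.
Year 4: 5,905 × $27 = $159,435. Book value $242,478.
Year 5: 2,329 × $27 = $62,883. Book value $179,595.
Year 6: 3,485 × $27 = $94,095. Book value $85,500.

$23,814; $66,069; $11,232; $159,435; $62,883; $94,095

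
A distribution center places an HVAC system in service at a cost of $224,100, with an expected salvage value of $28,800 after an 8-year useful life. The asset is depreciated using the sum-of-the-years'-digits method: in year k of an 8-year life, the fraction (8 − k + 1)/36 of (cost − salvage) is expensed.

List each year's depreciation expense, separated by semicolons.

Depreciable base = $224,100 − $28,800 = $195,300.
Sum of the years' digits = 8+7+6+5+4+3+2+1 = 36.
Year 1: $195,300 × 8/36 = $43,400. Book value $180,700.
Year 2: $195,300 × 7/36 = $37,975. Book value $142,725.
Year 3: $195,300 × 6/36 = $32,550. Book value $110,175.
Year 4: $195,300 × 5/36 = $27,125. Book value $83,050.
Year 5: $195,300 × 4/36 = $21,700. Book value $61,350.
Year 6: $195,300 × 3/36 = $16,275. Book value $45,075.
Year 7: $195,300 × 2/36 = $10,850. Book value $34,225.
Year 8: $195,300 × 1/36 = $5,425. Book value $28,800.

$43,400; $37,975; $32,550; $27,125; $21,700; $16,275; $10,850; $5,425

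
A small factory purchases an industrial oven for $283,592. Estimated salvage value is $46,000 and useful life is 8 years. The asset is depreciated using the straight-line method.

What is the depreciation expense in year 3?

Depreciable base = $283,592 − $46,000 = $237,592.
Annual expense = $237,592 / 8 = $29,699.

$29,699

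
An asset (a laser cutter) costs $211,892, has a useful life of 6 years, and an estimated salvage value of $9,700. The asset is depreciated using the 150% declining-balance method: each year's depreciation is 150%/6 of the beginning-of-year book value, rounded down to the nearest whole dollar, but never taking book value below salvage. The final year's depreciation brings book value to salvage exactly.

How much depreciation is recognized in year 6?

Depreciable base = $211,892 − $9,700 = $202,192.
Year 1: ⌊$211,892 × 150%/6⌋ = $52,973. Book value $158,919.
Year 2: ⌊$158,919 × 150%/6⌋ = $39,729. Book value $119,190.
Year 3: ⌊$119,190 × 150%/6⌋ = $29,797. Book value $89,393.
Year 4: ⌊$89,393 × 150%/6⌋ = $22,348. Book value $67,045.
Year 5: ⌊$67,045 × 150%/6⌋ = $16,761. Book value $50,284.
Year 6 (final): $50,284 − $9,700 = $40,584. Book value $9,700.

$40,584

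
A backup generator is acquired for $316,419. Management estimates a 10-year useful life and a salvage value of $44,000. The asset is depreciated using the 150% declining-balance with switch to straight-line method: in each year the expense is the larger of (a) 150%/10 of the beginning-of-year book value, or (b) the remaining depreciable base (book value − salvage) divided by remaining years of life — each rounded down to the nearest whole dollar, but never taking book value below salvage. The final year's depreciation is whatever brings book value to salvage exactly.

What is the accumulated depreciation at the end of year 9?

$253,584

Depreciable base = $316,419 − $44,000 = $272,419.
Year 1: DB = ⌊$316,419 × 150%/10⌋ = $47,462; SL = ⌊$272,419/10⌋ = $27,241 → take DB $47,462. Book value $268,957.
Year 2: DB = ⌊$268,957 × 150%/10⌋ = $40,343; SL = ⌊$224,957/9⌋ = $24,995 → take DB $40,343. Book value $228,614.
Year 3: DB = ⌊$228,614 × 150%/10⌋ = $34,292; SL = ⌊$184,614/8⌋ = $23,076 → take DB $34,292. Book value $194,322.
Year 4: DB = ⌊$194,322 × 150%/10⌋ = $29,148; SL = ⌊$150,322/7⌋ = $21,474 → take DB $29,148. Book value $165,174.
Year 5: DB = ⌊$165,174 × 150%/10⌋ = $24,776; SL = ⌊$121,174/6⌋ = $20,195 → take DB $24,776. Book value $140,398.
Year 6: DB = ⌊$140,398 × 150%/10⌋ = $21,059; SL = ⌊$96,398/5⌋ = $19,279 → take DB $21,059. Book value $119,339.
Year 7: DB = ⌊$119,339 × 150%/10⌋ = $17,900; SL = ⌊$75,339/4⌋ = $18,834 → take SL $18,834. Book value $100,505.
Year 8: DB = ⌊$100,505 × 150%/10⌋ = $15,075; SL = ⌊$56,505/3⌋ = $18,835 → take SL $18,835. Book value $81,670.
Year 9: DB = ⌊$81,670 × 150%/10⌋ = $12,250; SL = ⌊$37,670/2⌋ = $18,835 → take SL $18,835. Book value $62,835.
Accumulated through year 9 = $316,419 − $62,835 = $253,584.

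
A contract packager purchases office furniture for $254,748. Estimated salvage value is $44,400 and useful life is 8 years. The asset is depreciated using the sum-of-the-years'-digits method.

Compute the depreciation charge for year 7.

Depreciable base = $254,748 − $44,400 = $210,348.
Sum of the years' digits = 8+7+6+5+4+3+2+1 = 36.
Year 1: $210,348 × 8/36 = $46,744. Book value $208,004.
Year 2: $210,348 × 7/36 = $40,901. Book value $167,103.
Year 3: $210,348 × 6/36 = $35,058. Book value $132,045.
Year 4: $210,348 × 5/36 = $29,215. Book value $102,830.
Year 5: $210,348 × 4/36 = $23,372. Book value $79,458.
Year 6: $210,348 × 3/36 = $17,529. Book value $61,929.
Year 7: $210,348 × 2/36 = $11,686. Book value $50,243.

$11,686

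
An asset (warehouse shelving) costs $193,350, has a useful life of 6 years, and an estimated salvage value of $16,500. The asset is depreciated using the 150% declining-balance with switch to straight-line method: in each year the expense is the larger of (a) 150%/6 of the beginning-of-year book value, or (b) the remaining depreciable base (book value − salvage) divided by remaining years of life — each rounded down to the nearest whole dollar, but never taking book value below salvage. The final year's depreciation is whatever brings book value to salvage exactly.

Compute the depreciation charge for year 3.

$27,190

Depreciable base = $193,350 − $16,500 = $176,850.
Year 1: DB = ⌊$193,350 × 150%/6⌋ = $48,337; SL = ⌊$176,850/6⌋ = $29,475 → take DB $48,337. Book value $145,013.
Year 2: DB = ⌊$145,013 × 150%/6⌋ = $36,253; SL = ⌊$128,513/5⌋ = $25,702 → take DB $36,253. Book value $108,760.
Year 3: DB = ⌊$108,760 × 150%/6⌋ = $27,190; SL = ⌊$92,260/4⌋ = $23,065 → take DB $27,190. Book value $81,570.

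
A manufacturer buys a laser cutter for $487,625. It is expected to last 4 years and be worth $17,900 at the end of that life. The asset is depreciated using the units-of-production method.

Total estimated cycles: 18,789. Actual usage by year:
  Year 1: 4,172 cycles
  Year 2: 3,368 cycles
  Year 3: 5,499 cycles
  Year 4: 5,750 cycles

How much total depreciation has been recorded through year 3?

Depreciable base = $487,625 − $17,900 = $469,725.
Rate = $469,725 / 18,789 cycles = $25 per cycle.
Year 1: 4,172 × $25 = $104,300. Book value $383,325.
Year 2: 3,368 × $25 = $84,200. Book value $299,125.
Year 3: 5,499 × $25 = $137,475. Book value $161,650.
Accumulated through year 3 = $487,625 − $161,650 = $325,975.

$325,975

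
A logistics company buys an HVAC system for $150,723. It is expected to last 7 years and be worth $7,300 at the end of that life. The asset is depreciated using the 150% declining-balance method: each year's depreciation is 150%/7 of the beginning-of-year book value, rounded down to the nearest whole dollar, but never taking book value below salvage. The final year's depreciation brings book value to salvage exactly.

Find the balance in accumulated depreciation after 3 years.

Depreciable base = $150,723 − $7,300 = $143,423.
Year 1: ⌊$150,723 × 150%/7⌋ = $32,297. Book value $118,426.
Year 2: ⌊$118,426 × 150%/7⌋ = $25,377. Book value $93,049.
Year 3: ⌊$93,049 × 150%/7⌋ = $19,939. Book value $73,110.
Accumulated through year 3 = $150,723 − $73,110 = $77,613.

$77,613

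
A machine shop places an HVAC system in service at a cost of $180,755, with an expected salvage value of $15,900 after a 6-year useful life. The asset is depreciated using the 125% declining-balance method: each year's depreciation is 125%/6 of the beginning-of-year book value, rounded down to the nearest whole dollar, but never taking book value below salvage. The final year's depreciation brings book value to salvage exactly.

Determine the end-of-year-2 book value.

Depreciable base = $180,755 − $15,900 = $164,855.
Year 1: ⌊$180,755 × 125%/6⌋ = $37,657. Book value $143,098.
Year 2: ⌊$143,098 × 125%/6⌋ = $29,812. Book value $113,286.

$113,286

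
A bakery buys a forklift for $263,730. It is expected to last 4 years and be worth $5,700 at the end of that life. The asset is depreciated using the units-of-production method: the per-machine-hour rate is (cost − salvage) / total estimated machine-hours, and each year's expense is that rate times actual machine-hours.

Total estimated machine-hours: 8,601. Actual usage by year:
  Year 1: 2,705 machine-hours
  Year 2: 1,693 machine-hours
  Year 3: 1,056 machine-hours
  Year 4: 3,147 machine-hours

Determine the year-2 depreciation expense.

$50,790

Depreciable base = $263,730 − $5,700 = $258,030.
Rate = $258,030 / 8,601 machine-hours = $30 per machine-hour.
Year 1: 2,705 × $30 = $81,150. Book value $182,580.
Year 2: 1,693 × $30 = $50,790. Book value $131,790.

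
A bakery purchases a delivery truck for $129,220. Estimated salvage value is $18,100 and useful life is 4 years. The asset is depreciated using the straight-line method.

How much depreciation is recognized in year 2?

$27,780

Depreciable base = $129,220 − $18,100 = $111,120.
Annual expense = $111,120 / 4 = $27,780.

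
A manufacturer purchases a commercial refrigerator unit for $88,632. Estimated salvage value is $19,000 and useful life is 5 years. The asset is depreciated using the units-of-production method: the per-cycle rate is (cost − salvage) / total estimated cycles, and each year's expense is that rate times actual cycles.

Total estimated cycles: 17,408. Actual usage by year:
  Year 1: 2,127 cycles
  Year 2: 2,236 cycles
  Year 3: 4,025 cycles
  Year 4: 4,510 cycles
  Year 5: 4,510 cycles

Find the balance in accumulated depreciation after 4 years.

Depreciable base = $88,632 − $19,000 = $69,632.
Rate = $69,632 / 17,408 cycles = $4 per cycle.
Year 1: 2,127 × $4 = $8,508. Book value $80,124.
Year 2: 2,236 × $4 = $8,944. Book value $71,180.
Year 3: 4,025 × $4 = $16,100. Book value $55,080.
Year 4: 4,510 × $4 = $18,040. Book value $37,040.
Accumulated through year 4 = $88,632 − $37,040 = $51,592.

$51,592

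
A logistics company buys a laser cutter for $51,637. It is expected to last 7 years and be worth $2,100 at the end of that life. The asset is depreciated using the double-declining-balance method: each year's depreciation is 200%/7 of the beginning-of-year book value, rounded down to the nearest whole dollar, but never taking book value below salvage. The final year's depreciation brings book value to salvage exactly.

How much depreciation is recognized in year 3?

Depreciable base = $51,637 − $2,100 = $49,537.
Year 1: ⌊$51,637 × 200%/7⌋ = $14,753. Book value $36,884.
Year 2: ⌊$36,884 × 200%/7⌋ = $10,538. Book value $26,346.
Year 3: ⌊$26,346 × 200%/7⌋ = $7,527. Book value $18,819.

$7,527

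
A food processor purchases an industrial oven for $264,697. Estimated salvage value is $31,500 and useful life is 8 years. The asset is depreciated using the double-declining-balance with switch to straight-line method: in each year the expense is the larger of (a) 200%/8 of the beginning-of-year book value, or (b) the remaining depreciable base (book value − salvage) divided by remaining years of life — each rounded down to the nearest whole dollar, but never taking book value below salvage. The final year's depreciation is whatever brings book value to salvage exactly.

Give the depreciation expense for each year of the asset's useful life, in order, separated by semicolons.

Depreciable base = $264,697 − $31,500 = $233,197.
Year 1: DB = ⌊$264,697 × 200%/8⌋ = $66,174; SL = ⌊$233,197/8⌋ = $29,149 → take DB $66,174. Book value $198,523.
Year 2: DB = ⌊$198,523 × 200%/8⌋ = $49,630; SL = ⌊$167,023/7⌋ = $23,860 → take DB $49,630. Book value $148,893.
Year 3: DB = ⌊$148,893 × 200%/8⌋ = $37,223; SL = ⌊$117,393/6⌋ = $19,565 → take DB $37,223. Book value $111,670.
Year 4: DB = ⌊$111,670 × 200%/8⌋ = $27,917; SL = ⌊$80,170/5⌋ = $16,034 → take DB $27,917. Book value $83,753.
Year 5: DB = ⌊$83,753 × 200%/8⌋ = $20,938; SL = ⌊$52,253/4⌋ = $13,063 → take DB $20,938. Book value $62,815.
Year 6: DB = ⌊$62,815 × 200%/8⌋ = $15,703; SL = ⌊$31,315/3⌋ = $10,438 → take DB $15,703. Book value $47,112.
Year 7: DB = ⌊$47,112 × 200%/8⌋ = $11,778; SL = ⌊$15,612/2⌋ = $7,806 → take DB $11,778. Book value $35,334.
Year 8 (final): $35,334 − $31,500 = $3,834. Book value $31,500.

$66,174; $49,630; $37,223; $27,917; $20,938; $15,703; $11,778; $3,834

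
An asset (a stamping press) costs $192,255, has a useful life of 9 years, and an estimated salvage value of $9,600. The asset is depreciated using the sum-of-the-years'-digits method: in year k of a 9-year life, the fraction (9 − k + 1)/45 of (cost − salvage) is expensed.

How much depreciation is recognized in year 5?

$20,295

Depreciable base = $192,255 − $9,600 = $182,655.
Sum of the years' digits = 9+8+7+6+5+4+3+2+1 = 45.
Year 1: $182,655 × 9/45 = $36,531. Book value $155,724.
Year 2: $182,655 × 8/45 = $32,472. Book value $123,252.
Year 3: $182,655 × 7/45 = $28,413. Book value $94,839.
Year 4: $182,655 × 6/45 = $24,354. Book value $70,485.
Year 5: $182,655 × 5/45 = $20,295. Book value $50,190.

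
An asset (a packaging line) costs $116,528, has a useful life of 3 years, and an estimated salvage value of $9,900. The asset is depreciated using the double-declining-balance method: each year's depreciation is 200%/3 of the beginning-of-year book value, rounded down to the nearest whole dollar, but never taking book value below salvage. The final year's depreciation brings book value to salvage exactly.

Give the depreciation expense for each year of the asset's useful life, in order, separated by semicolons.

Depreciable base = $116,528 − $9,900 = $106,628.
Year 1: ⌊$116,528 × 200%/3⌋ = $77,685. Book value $38,843.
Year 2: ⌊$38,843 × 200%/3⌋ = $25,895. Book value $12,948.
Year 3 (final): $12,948 − $9,900 = $3,048. Book value $9,900.

$77,685; $25,895; $3,048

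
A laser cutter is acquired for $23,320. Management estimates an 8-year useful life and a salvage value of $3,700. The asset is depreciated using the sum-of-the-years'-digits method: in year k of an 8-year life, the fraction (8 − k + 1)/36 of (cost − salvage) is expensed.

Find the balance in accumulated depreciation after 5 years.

$16,350

Depreciable base = $23,320 − $3,700 = $19,620.
Sum of the years' digits = 8+7+6+5+4+3+2+1 = 36.
Year 1: $19,620 × 8/36 = $4,360. Book value $18,960.
Year 2: $19,620 × 7/36 = $3,815. Book value $15,145.
Year 3: $19,620 × 6/36 = $3,270. Book value $11,875.
Year 4: $19,620 × 5/36 = $2,725. Book value $9,150.
Year 5: $19,620 × 4/36 = $2,180. Book value $6,970.
Accumulated through year 5 = $23,320 − $6,970 = $16,350.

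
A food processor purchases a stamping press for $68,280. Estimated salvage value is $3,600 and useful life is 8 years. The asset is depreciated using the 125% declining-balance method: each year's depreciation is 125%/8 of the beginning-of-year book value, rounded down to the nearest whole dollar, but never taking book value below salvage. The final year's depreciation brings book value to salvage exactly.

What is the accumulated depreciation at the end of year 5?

Depreciable base = $68,280 − $3,600 = $64,680.
Year 1: ⌊$68,280 × 125%/8⌋ = $10,668. Book value $57,612.
Year 2: ⌊$57,612 × 125%/8⌋ = $9,001. Book value $48,611.
Year 3: ⌊$48,611 × 125%/8⌋ = $7,595. Book value $41,016.
Year 4: ⌊$41,016 × 125%/8⌋ = $6,408. Book value $34,608.
Year 5: ⌊$34,608 × 125%/8⌋ = $5,407. Book value $29,201.
Accumulated through year 5 = $68,280 − $29,201 = $39,079.

$39,079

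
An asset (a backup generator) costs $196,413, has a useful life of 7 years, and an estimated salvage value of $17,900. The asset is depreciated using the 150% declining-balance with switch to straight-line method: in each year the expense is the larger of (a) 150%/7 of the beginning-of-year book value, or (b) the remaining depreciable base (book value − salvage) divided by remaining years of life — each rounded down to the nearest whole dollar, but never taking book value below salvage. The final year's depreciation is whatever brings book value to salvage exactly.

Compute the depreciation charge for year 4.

$20,415

Depreciable base = $196,413 − $17,900 = $178,513.
Year 1: DB = ⌊$196,413 × 150%/7⌋ = $42,088; SL = ⌊$178,513/7⌋ = $25,501 → take DB $42,088. Book value $154,325.
Year 2: DB = ⌊$154,325 × 150%/7⌋ = $33,069; SL = ⌊$136,425/6⌋ = $22,737 → take DB $33,069. Book value $121,256.
Year 3: DB = ⌊$121,256 × 150%/7⌋ = $25,983; SL = ⌊$103,356/5⌋ = $20,671 → take DB $25,983. Book value $95,273.
Year 4: DB = ⌊$95,273 × 150%/7⌋ = $20,415; SL = ⌊$77,373/4⌋ = $19,343 → take DB $20,415. Book value $74,858.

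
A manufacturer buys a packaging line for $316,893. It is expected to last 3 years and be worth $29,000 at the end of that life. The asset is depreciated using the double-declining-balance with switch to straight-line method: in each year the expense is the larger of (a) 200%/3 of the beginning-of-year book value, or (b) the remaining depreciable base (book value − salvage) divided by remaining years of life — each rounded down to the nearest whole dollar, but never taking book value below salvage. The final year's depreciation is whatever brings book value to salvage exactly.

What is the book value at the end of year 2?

Depreciable base = $316,893 − $29,000 = $287,893.
Year 1: DB = ⌊$316,893 × 200%/3⌋ = $211,262; SL = ⌊$287,893/3⌋ = $95,964 → take DB $211,262. Book value $105,631.
Year 2: DB = ⌊$105,631 × 200%/3⌋ = $70,420; SL = ⌊$76,631/2⌋ = $38,315 → take DB $70,420. Book value $35,211.

$35,211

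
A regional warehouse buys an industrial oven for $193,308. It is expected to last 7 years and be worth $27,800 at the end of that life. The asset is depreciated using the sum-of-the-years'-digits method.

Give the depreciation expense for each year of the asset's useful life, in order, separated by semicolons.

$41,377; $35,466; $29,555; $23,644; $17,733; $11,822; $5,911

Depreciable base = $193,308 − $27,800 = $165,508.
Sum of the years' digits = 7+6+5+4+3+2+1 = 28.
Year 1: $165,508 × 7/28 = $41,377. Book value $151,931.
Year 2: $165,508 × 6/28 = $35,466. Book value $116,465.
Year 3: $165,508 × 5/28 = $29,555. Book value $86,910.
Year 4: $165,508 × 4/28 = $23,644. Book value $63,266.
Year 5: $165,508 × 3/28 = $17,733. Book value $45,533.
Year 6: $165,508 × 2/28 = $11,822. Book value $33,711.
Year 7: $165,508 × 1/28 = $5,911. Book value $27,800.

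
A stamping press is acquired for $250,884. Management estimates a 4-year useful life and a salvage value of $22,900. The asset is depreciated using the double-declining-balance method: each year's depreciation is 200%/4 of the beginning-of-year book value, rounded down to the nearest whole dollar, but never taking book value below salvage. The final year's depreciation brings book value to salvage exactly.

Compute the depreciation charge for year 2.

$62,721

Depreciable base = $250,884 − $22,900 = $227,984.
Year 1: ⌊$250,884 × 200%/4⌋ = $125,442. Book value $125,442.
Year 2: ⌊$125,442 × 200%/4⌋ = $62,721. Book value $62,721.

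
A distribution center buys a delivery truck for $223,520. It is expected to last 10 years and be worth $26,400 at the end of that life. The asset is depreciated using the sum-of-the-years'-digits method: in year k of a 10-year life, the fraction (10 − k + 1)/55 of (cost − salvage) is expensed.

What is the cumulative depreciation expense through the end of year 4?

$121,856

Depreciable base = $223,520 − $26,400 = $197,120.
Sum of the years' digits = 10+9+8+7+6+5+4+3+2+1 = 55.
Year 1: $197,120 × 10/55 = $35,840. Book value $187,680.
Year 2: $197,120 × 9/55 = $32,256. Book value $155,424.
Year 3: $197,120 × 8/55 = $28,672. Book value $126,752.
Year 4: $197,120 × 7/55 = $25,088. Book value $101,664.
Accumulated through year 4 = $223,520 − $101,664 = $121,856.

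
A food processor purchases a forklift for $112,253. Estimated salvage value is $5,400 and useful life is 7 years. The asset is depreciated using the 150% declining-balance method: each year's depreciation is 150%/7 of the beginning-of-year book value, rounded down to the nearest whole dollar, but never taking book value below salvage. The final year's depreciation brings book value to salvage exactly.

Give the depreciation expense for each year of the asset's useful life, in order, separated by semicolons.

$24,054; $18,899; $14,850; $11,667; $9,167; $7,203; $21,013

Depreciable base = $112,253 − $5,400 = $106,853.
Year 1: ⌊$112,253 × 150%/7⌋ = $24,054. Book value $88,199.
Year 2: ⌊$88,199 × 150%/7⌋ = $18,899. Book value $69,300.
Year 3: ⌊$69,300 × 150%/7⌋ = $14,850. Book value $54,450.
Year 4: ⌊$54,450 × 150%/7⌋ = $11,667. Book value $42,783.
Year 5: ⌊$42,783 × 150%/7⌋ = $9,167. Book value $33,616.
Year 6: ⌊$33,616 × 150%/7⌋ = $7,203. Book value $26,413.
Year 7 (final): $26,413 − $5,400 = $21,013. Book value $5,400.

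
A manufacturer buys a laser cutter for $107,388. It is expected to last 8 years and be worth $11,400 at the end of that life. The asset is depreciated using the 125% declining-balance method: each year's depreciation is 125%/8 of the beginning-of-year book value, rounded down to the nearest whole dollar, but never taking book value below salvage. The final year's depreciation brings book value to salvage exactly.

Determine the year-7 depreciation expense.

$6,054

Depreciable base = $107,388 − $11,400 = $95,988.
Year 1: ⌊$107,388 × 125%/8⌋ = $16,779. Book value $90,609.
Year 2: ⌊$90,609 × 125%/8⌋ = $14,157. Book value $76,452.
Year 3: ⌊$76,452 × 125%/8⌋ = $11,945. Book value $64,507.
Year 4: ⌊$64,507 × 125%/8⌋ = $10,079. Book value $54,428.
Year 5: ⌊$54,428 × 125%/8⌋ = $8,504. Book value $45,924.
Year 6: ⌊$45,924 × 125%/8⌋ = $7,175. Book value $38,749.
Year 7: ⌊$38,749 × 125%/8⌋ = $6,054. Book value $32,695.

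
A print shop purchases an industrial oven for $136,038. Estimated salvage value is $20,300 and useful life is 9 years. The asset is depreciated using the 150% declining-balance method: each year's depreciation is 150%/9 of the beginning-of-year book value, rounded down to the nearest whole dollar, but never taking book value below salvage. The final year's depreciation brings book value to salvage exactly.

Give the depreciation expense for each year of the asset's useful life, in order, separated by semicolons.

Depreciable base = $136,038 − $20,300 = $115,738.
Year 1: ⌊$136,038 × 150%/9⌋ = $22,673. Book value $113,365.
Year 2: ⌊$113,365 × 150%/9⌋ = $18,894. Book value $94,471.
Year 3: ⌊$94,471 × 150%/9⌋ = $15,745. Book value $78,726.
Year 4: ⌊$78,726 × 150%/9⌋ = $13,121. Book value $65,605.
Year 5: ⌊$65,605 × 150%/9⌋ = $10,934. Book value $54,671.
Year 6: ⌊$54,671 × 150%/9⌋ = $9,111. Book value $45,560.
Year 7: ⌊$45,560 × 150%/9⌋ = $7,593. Book value $37,967.
Year 8: ⌊$37,967 × 150%/9⌋ = $6,327. Book value $31,640.
Year 9 (final): $31,640 − $20,300 = $11,340. Book value $20,300.

$22,673; $18,894; $15,745; $13,121; $10,934; $9,111; $7,593; $6,327; $11,340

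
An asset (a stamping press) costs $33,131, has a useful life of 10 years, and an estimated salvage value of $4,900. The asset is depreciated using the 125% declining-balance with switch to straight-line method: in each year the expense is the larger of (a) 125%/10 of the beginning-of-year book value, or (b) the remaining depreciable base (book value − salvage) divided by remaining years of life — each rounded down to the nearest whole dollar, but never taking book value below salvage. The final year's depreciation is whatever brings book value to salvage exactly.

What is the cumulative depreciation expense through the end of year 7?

$20,973

Depreciable base = $33,131 − $4,900 = $28,231.
Year 1: DB = ⌊$33,131 × 125%/10⌋ = $4,141; SL = ⌊$28,231/10⌋ = $2,823 → take DB $4,141. Book value $28,990.
Year 2: DB = ⌊$28,990 × 125%/10⌋ = $3,623; SL = ⌊$24,090/9⌋ = $2,676 → take DB $3,623. Book value $25,367.
Year 3: DB = ⌊$25,367 × 125%/10⌋ = $3,170; SL = ⌊$20,467/8⌋ = $2,558 → take DB $3,170. Book value $22,197.
Year 4: DB = ⌊$22,197 × 125%/10⌋ = $2,774; SL = ⌊$17,297/7⌋ = $2,471 → take DB $2,774. Book value $19,423.
Year 5: DB = ⌊$19,423 × 125%/10⌋ = $2,427; SL = ⌊$14,523/6⌋ = $2,420 → take DB $2,427. Book value $16,996.
Year 6: DB = ⌊$16,996 × 125%/10⌋ = $2,124; SL = ⌊$12,096/5⌋ = $2,419 → take SL $2,419. Book value $14,577.
Year 7: DB = ⌊$14,577 × 125%/10⌋ = $1,822; SL = ⌊$9,677/4⌋ = $2,419 → take SL $2,419. Book value $12,158.
Accumulated through year 7 = $33,131 − $12,158 = $20,973.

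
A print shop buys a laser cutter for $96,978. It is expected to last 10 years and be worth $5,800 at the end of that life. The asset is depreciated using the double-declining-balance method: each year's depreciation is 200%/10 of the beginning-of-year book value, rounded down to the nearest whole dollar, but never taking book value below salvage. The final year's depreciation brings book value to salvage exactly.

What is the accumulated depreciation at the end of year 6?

Depreciable base = $96,978 − $5,800 = $91,178.
Year 1: ⌊$96,978 × 200%/10⌋ = $19,395. Book value $77,583.
Year 2: ⌊$77,583 × 200%/10⌋ = $15,516. Book value $62,067.
Year 3: ⌊$62,067 × 200%/10⌋ = $12,413. Book value $49,654.
Year 4: ⌊$49,654 × 200%/10⌋ = $9,930. Book value $39,724.
Year 5: ⌊$39,724 × 200%/10⌋ = $7,944. Book value $31,780.
Year 6: ⌊$31,780 × 200%/10⌋ = $6,356. Book value $25,424.
Accumulated through year 6 = $96,978 − $25,424 = $71,554.

$71,554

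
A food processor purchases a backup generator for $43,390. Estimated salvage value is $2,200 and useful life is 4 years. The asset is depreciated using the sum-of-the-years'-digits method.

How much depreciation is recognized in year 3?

Depreciable base = $43,390 − $2,200 = $41,190.
Sum of the years' digits = 4+3+2+1 = 10.
Year 1: $41,190 × 4/10 = $16,476. Book value $26,914.
Year 2: $41,190 × 3/10 = $12,357. Book value $14,557.
Year 3: $41,190 × 2/10 = $8,238. Book value $6,319.

$8,238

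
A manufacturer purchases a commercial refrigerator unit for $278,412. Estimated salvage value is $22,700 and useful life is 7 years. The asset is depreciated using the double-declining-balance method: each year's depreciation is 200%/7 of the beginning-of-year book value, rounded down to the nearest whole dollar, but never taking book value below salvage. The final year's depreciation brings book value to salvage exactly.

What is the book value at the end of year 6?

Depreciable base = $278,412 − $22,700 = $255,712.
Year 1: ⌊$278,412 × 200%/7⌋ = $79,546. Book value $198,866.
Year 2: ⌊$198,866 × 200%/7⌋ = $56,818. Book value $142,048.
Year 3: ⌊$142,048 × 200%/7⌋ = $40,585. Book value $101,463.
Year 4: ⌊$101,463 × 200%/7⌋ = $28,989. Book value $72,474.
Year 5: ⌊$72,474 × 200%/7⌋ = $20,706. Book value $51,768.
Year 6: ⌊$51,768 × 200%/7⌋ = $14,790. Book value $36,978.

$36,978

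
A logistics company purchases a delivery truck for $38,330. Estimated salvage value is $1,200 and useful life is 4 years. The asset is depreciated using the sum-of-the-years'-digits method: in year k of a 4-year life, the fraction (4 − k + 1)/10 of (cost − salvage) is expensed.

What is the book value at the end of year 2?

Depreciable base = $38,330 − $1,200 = $37,130.
Sum of the years' digits = 4+3+2+1 = 10.
Year 1: $37,130 × 4/10 = $14,852. Book value $23,478.
Year 2: $37,130 × 3/10 = $11,139. Book value $12,339.

$12,339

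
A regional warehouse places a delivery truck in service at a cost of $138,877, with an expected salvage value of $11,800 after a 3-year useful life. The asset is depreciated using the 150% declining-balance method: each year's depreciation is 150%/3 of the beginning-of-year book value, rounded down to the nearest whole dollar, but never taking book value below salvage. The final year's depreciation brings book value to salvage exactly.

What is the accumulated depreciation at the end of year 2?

$104,157

Depreciable base = $138,877 − $11,800 = $127,077.
Year 1: ⌊$138,877 × 150%/3⌋ = $69,438. Book value $69,439.
Year 2: ⌊$69,439 × 150%/3⌋ = $34,719. Book value $34,720.
Accumulated through year 2 = $138,877 − $34,720 = $104,157.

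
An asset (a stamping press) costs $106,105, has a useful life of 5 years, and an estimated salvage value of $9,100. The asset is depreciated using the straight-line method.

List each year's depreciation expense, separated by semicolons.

$19,401; $19,401; $19,401; $19,401; $19,401

Depreciable base = $106,105 − $9,100 = $97,005.
Annual expense = $97,005 / 5 = $19,401.
End of year 1: book value $86,704.
End of year 2: book value $67,303.
End of year 3: book value $47,902.
End of year 4: book value $28,501.
End of year 5: book value $9,100.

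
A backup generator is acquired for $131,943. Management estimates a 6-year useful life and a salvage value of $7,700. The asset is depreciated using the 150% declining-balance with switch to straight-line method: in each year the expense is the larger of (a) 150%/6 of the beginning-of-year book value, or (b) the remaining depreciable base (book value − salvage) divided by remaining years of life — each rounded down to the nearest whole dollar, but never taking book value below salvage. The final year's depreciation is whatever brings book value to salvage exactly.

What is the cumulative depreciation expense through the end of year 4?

$92,266

Depreciable base = $131,943 − $7,700 = $124,243.
Year 1: DB = ⌊$131,943 × 150%/6⌋ = $32,985; SL = ⌊$124,243/6⌋ = $20,707 → take DB $32,985. Book value $98,958.
Year 2: DB = ⌊$98,958 × 150%/6⌋ = $24,739; SL = ⌊$91,258/5⌋ = $18,251 → take DB $24,739. Book value $74,219.
Year 3: DB = ⌊$74,219 × 150%/6⌋ = $18,554; SL = ⌊$66,519/4⌋ = $16,629 → take DB $18,554. Book value $55,665.
Year 4: DB = ⌊$55,665 × 150%/6⌋ = $13,916; SL = ⌊$47,965/3⌋ = $15,988 → take SL $15,988. Book value $39,677.
Accumulated through year 4 = $131,943 − $39,677 = $92,266.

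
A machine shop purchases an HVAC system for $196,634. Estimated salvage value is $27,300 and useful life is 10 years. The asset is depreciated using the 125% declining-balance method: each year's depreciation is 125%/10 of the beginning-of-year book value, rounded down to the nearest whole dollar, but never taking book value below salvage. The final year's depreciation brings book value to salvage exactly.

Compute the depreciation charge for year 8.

Depreciable base = $196,634 − $27,300 = $169,334.
Year 1: ⌊$196,634 × 125%/10⌋ = $24,579. Book value $172,055.
Year 2: ⌊$172,055 × 125%/10⌋ = $21,506. Book value $150,549.
Year 3: ⌊$150,549 × 125%/10⌋ = $18,818. Book value $131,731.
Year 4: ⌊$131,731 × 125%/10⌋ = $16,466. Book value $115,265.
Year 5: ⌊$115,265 × 125%/10⌋ = $14,408. Book value $100,857.
Year 6: ⌊$100,857 × 125%/10⌋ = $12,607. Book value $88,250.
Year 7: ⌊$88,250 × 125%/10⌋ = $11,031. Book value $77,219.
Year 8: ⌊$77,219 × 125%/10⌋ = $9,652. Book value $67,567.

$9,652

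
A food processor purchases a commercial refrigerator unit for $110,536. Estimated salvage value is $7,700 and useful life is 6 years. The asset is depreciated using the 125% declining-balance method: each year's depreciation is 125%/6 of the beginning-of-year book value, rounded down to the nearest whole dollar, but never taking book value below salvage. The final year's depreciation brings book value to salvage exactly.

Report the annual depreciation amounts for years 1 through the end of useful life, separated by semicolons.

Depreciable base = $110,536 − $7,700 = $102,836.
Year 1: ⌊$110,536 × 125%/6⌋ = $23,028. Book value $87,508.
Year 2: ⌊$87,508 × 125%/6⌋ = $18,230. Book value $69,278.
Year 3: ⌊$69,278 × 125%/6⌋ = $14,432. Book value $54,846.
Year 4: ⌊$54,846 × 125%/6⌋ = $11,426. Book value $43,420.
Year 5: ⌊$43,420 × 125%/6⌋ = $9,045. Book value $34,375.
Year 6 (final): $34,375 − $7,700 = $26,675. Book value $7,700.

$23,028; $18,230; $14,432; $11,426; $9,045; $26,675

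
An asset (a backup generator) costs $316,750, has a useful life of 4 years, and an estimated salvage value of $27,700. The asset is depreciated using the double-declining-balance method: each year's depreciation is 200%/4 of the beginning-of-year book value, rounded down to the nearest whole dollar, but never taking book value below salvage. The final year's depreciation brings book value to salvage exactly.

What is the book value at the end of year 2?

Depreciable base = $316,750 − $27,700 = $289,050.
Year 1: ⌊$316,750 × 200%/4⌋ = $158,375. Book value $158,375.
Year 2: ⌊$158,375 × 200%/4⌋ = $79,187. Book value $79,188.

$79,188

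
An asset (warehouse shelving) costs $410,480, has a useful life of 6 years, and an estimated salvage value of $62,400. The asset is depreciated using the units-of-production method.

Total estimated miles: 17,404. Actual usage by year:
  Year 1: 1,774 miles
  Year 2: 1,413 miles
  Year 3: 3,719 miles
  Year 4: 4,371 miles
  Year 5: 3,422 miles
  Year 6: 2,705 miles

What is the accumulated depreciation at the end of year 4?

Depreciable base = $410,480 − $62,400 = $348,080.
Rate = $348,080 / 17,404 miles = $20 per mile.
Year 1: 1,774 × $20 = $35,480. Book value $375,000.
Year 2: 1,413 × $20 = $28,260. Book value $346,740.
Year 3: 3,719 × $20 = $74,380. Book value $272,360.
Year 4: 4,371 × $20 = $87,420. Book value $184,940.
Accumulated through year 4 = $410,480 − $184,940 = $225,540.

$225,540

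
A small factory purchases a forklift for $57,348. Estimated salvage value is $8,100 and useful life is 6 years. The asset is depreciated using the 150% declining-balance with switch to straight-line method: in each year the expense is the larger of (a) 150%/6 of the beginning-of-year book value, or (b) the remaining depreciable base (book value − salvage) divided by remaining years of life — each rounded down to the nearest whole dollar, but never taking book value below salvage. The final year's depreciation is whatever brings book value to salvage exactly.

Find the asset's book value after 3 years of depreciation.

$24,195

Depreciable base = $57,348 − $8,100 = $49,248.
Year 1: DB = ⌊$57,348 × 150%/6⌋ = $14,337; SL = ⌊$49,248/6⌋ = $8,208 → take DB $14,337. Book value $43,011.
Year 2: DB = ⌊$43,011 × 150%/6⌋ = $10,752; SL = ⌊$34,911/5⌋ = $6,982 → take DB $10,752. Book value $32,259.
Year 3: DB = ⌊$32,259 × 150%/6⌋ = $8,064; SL = ⌊$24,159/4⌋ = $6,039 → take DB $8,064. Book value $24,195.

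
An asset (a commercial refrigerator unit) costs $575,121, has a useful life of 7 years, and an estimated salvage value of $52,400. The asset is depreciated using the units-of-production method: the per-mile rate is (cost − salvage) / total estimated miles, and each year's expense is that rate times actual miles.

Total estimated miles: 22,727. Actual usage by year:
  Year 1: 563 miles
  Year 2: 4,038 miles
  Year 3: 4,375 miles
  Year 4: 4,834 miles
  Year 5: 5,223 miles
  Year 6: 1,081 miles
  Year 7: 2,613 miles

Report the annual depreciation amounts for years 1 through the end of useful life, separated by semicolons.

Depreciable base = $575,121 − $52,400 = $522,721.
Rate = $522,721 / 22,727 miles = $23 per mile.
Year 1: 563 × $23 = $12,949. Book value $562,172.
Year 2: 4,038 × $23 = $92,874. Book value $469,298.
Year 3: 4,375 × $23 = $100,625. Book value $368,673.
Year 4: 4,834 × $23 = $111,182. Book value $257,491.
Year 5: 5,223 × $23 = $120,129. Book value $137,362.
Year 6: 1,081 × $23 = $24,863. Book value $112,499.
Year 7: 2,613 × $23 = $60,099. Book value $52,400.

$12,949; $92,874; $100,625; $111,182; $120,129; $24,863; $60,099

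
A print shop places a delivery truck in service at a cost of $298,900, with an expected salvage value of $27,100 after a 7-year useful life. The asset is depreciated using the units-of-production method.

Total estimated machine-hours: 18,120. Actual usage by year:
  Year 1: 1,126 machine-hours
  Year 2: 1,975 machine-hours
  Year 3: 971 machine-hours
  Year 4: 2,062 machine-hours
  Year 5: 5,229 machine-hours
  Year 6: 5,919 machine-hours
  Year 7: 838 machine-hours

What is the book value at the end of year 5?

$128,455

Depreciable base = $298,900 − $27,100 = $271,800.
Rate = $271,800 / 18,120 machine-hours = $15 per machine-hour.
Year 1: 1,126 × $15 = $16,890. Book value $282,010.
Year 2: 1,975 × $15 = $29,625. Book value $252,385.
Year 3: 971 × $15 = $14,565. Book value $237,820.
Year 4: 2,062 × $15 = $30,930. Book value $206,890.
Year 5: 5,229 × $15 = $78,435. Book value $128,455.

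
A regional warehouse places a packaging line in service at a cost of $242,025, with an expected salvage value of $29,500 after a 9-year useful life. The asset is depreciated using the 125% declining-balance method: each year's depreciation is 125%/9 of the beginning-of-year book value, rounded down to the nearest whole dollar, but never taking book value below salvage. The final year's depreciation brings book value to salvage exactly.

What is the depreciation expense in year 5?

$18,482

Depreciable base = $242,025 − $29,500 = $212,525.
Year 1: ⌊$242,025 × 125%/9⌋ = $33,614. Book value $208,411.
Year 2: ⌊$208,411 × 125%/9⌋ = $28,945. Book value $179,466.
Year 3: ⌊$179,466 × 125%/9⌋ = $24,925. Book value $154,541.
Year 4: ⌊$154,541 × 125%/9⌋ = $21,464. Book value $133,077.
Year 5: ⌊$133,077 × 125%/9⌋ = $18,482. Book value $114,595.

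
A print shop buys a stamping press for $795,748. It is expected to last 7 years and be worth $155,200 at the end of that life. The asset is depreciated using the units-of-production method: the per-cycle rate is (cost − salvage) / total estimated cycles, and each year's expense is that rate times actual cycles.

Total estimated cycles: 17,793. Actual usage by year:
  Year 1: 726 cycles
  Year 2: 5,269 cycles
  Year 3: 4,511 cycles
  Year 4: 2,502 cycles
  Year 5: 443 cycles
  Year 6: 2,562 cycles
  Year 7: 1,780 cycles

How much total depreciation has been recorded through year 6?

$576,468

Depreciable base = $795,748 − $155,200 = $640,548.
Rate = $640,548 / 17,793 cycles = $36 per cycle.
Year 1: 726 × $36 = $26,136. Book value $769,612.
Year 2: 5,269 × $36 = $189,684. Book value $579,928.
Year 3: 4,511 × $36 = $162,396. Book value $417,532.
Year 4: 2,502 × $36 = $90,072. Book value $327,460.
Year 5: 443 × $36 = $15,948. Book value $311,512.
Year 6: 2,562 × $36 = $92,232. Book value $219,280.
Accumulated through year 6 = $795,748 − $219,280 = $576,468.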